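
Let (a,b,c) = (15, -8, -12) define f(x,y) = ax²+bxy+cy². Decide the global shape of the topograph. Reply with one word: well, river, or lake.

D = b²−4ac = (-8)² − 4·15·(-12) = 784
D = 28² is a perfect square ⇒ form factors over ℤ ⇒ lakes

lake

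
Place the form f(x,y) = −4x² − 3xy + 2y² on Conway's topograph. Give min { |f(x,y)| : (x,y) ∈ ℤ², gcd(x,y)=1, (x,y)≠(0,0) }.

descent: ρ → (2,3,-4)  [lands on river]
river: ρ → (-4,5,1)
river: ρ → (1,5,-4)
river: ρ → (-4,3,2)
river: ρ → (2,5,-2)
river: ρ → (-2,3,4)
river: ρ → (4,5,-1)
river: ρ → (-1,5,4)
river: ρ → (4,3,-2)
river: ρ → (-2,5,2)
closes: descent 1, river 10
min |a| on river = 1

1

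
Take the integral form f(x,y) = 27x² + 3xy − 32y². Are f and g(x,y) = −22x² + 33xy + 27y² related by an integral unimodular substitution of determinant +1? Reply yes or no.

D₁ = 3465, D₂ = 3465
river cycle of f (length 8): (27, 57, -2), (-2, 55, 55), (55, 55, -2), (-2, 57, 27), (27, 51, -8), (-8, 45, 45), (45, 45, -8), (-8, 51, 27)
river cycle of g (length 14): (27, 21, -28), (-28, 35, 20), (20, 45, -18), (-18, 27, 38), (38, 49, -7), (-7, 49, 38), (38, 27, -18), (-18, 45, 20), (20, 35, -28), (-28, 21, 27), … (4 more)
cycles differ ⇒ inequivalent

no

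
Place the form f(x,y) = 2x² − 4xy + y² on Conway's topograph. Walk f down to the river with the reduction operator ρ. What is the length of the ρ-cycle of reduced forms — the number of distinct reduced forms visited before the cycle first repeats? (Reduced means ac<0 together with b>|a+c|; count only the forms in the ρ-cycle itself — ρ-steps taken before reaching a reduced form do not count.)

D = 8, ⌊√D⌋ = 2
descent: ρ → (1,2,-1)  [lands on river]
river: ρ → (-1,2,1)
ρ-cycle length = 2 (tail of 1 descent step not counted)

2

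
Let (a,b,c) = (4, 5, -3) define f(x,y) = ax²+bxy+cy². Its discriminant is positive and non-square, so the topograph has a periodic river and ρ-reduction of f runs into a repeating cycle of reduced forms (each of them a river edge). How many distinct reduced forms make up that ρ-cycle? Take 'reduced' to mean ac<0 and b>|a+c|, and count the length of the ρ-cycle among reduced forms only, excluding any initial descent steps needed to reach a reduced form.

D = 73, ⌊√D⌋ = 8
river: ρ → (-3,7,2)
river: ρ → (2,5,-6)
river: ρ → (-6,7,1)
river: ρ → (1,7,-6)
river: ρ → (-6,5,2)
river: ρ → (2,7,-3)
river: ρ → (-3,5,4)
river: ρ → (4,3,-4)
river: ρ → (-4,5,3)
river: ρ → (3,7,-2)
river: ρ → (-2,5,6)
river: ρ → (6,7,-1)
river: ρ → (-1,7,6)
river: ρ → (6,5,-2)
river: ρ → (-2,7,3)
river: ρ → (3,5,-4)
river: ρ → (-4,3,4)
river: ρ → (4,5,-3)
ρ-cycle length = 18 (tail of 0 descent steps not counted)

18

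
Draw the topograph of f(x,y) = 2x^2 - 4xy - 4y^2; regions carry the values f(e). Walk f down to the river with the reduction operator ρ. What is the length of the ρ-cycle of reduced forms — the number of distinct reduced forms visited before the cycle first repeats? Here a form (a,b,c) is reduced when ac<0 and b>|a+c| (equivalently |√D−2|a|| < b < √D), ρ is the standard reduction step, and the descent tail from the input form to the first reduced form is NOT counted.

D = 48, ⌊√D⌋ = 6
descent: ρ → (-4,4,2)  [lands on river]
river: ρ → (2,4,-4)
ρ-cycle length = 2 (tail of 1 descent step not counted)

2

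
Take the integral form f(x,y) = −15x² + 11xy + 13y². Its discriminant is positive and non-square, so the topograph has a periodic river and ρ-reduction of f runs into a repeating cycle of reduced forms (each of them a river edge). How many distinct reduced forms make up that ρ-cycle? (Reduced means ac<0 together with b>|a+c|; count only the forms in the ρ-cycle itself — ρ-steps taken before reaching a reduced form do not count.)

D = 901, ⌊√D⌋ = 30
river: ρ → (13,15,-13)
river: ρ → (-13,11,15)
river: ρ → (15,19,-9)
river: ρ → (-9,17,17)
river: ρ → (17,17,-9)
river: ρ → (-9,19,15)
river: ρ → (15,11,-13)
river: ρ → (-13,15,13)
river: ρ → (13,11,-15)
river: ρ → (-15,19,9)
river: ρ → (9,17,-17)
river: ρ → (-17,17,9)
river: ρ → (9,19,-15)
river: ρ → (-15,11,13)
ρ-cycle length = 14 (tail of 0 descent steps not counted)

14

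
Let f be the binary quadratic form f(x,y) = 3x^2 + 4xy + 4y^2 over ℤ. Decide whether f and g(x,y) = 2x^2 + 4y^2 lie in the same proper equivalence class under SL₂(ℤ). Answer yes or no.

D₁ = -32, D₂ = -32
f: translate: b→-2 (≡4 mod 6), so (3,4,4)→(3,-2,3)
f: flip: (3,-2,3)→(3,2,3)
f: reduced (well bottom): (3,2,3) with a≤c, −a<b≤a
g: reduced (well bottom): (2,0,4) with a≤c, −a<b≤a
reduced forms (3, 2, 3) vs (2, 0, 4) ⇒ inequivalent

no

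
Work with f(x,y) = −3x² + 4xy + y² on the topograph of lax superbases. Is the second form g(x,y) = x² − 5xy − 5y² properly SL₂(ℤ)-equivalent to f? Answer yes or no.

D₁ = 28, D₂ = 45
discriminants differ ⇒ not SL₂(ℤ)-equivalent

no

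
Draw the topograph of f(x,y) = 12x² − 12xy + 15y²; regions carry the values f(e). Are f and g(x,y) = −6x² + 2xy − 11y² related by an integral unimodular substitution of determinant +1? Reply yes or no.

D₁ = -576, D₂ = -260
discriminants differ ⇒ not SL₂(ℤ)-equivalent

no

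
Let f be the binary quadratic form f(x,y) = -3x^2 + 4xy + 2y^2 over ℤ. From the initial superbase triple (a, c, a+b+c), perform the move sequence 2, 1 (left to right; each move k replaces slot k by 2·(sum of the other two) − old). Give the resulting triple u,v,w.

start (-3,2,3) = (f(1,0),f(0,1),f(1,1))
replace slot 2: 2·((-3)+3) − 2 = -2 → (-3,-2,3)
replace slot 1: 2·((-2)+3) − (-3) = 5 → (5,-2,3)

5,-2,3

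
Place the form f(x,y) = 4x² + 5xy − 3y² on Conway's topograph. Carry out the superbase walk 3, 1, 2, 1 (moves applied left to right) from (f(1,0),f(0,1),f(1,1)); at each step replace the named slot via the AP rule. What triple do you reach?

start (4,-3,6) = (f(1,0),f(0,1),f(1,1))
replace slot 3: 2·(4+(-3)) − 6 = -4 → (4,-3,-4)
replace slot 1: 2·((-3)+(-4)) − 4 = -18 → (-18,-3,-4)
replace slot 2: 2·((-18)+(-4)) − (-3) = -41 → (-18,-41,-4)
replace slot 1: 2·((-41)+(-4)) − (-18) = -72 → (-72,-41,-4)

-72,-41,-4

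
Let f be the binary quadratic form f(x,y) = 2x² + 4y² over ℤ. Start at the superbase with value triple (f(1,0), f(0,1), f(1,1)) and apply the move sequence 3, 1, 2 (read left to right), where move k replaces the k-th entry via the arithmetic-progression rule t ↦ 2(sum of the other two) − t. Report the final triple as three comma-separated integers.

start (2,4,6) = (f(1,0),f(0,1),f(1,1))
replace slot 3: 2·(2+4) − 6 = 6 → (2,4,6)
replace slot 1: 2·(4+6) − 2 = 18 → (18,4,6)
replace slot 2: 2·(18+6) − 4 = 44 → (18,44,6)

18,44,6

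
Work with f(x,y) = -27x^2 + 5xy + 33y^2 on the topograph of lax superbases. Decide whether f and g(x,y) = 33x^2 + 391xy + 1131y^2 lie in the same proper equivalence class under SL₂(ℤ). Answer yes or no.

D₁ = 3589, D₂ = 3589
river cycle of f (length 30): (-27, 59, 1), (1, 59, -27), (-27, 49, 11), (11, 39, -47), (-47, 55, 3), (3, 59, -9), (-9, 49, 33), (33, 17, -25), (-25, 33, 25), (25, 17, -33), … (20 more)
river cycle of g (length 30): (-27, 59, 1), (1, 59, -27), (-27, 49, 11), (11, 39, -47), (-47, 55, 3), (3, 59, -9), (-9, 49, 33), (33, 17, -25), (-25, 33, 25), (25, 17, -33), … (20 more)
cycles coincide ⇒ equivalent

yes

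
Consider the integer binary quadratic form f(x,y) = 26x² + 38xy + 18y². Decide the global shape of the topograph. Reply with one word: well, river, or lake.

D = b²−4ac = 38² − 4·26·18 = -428
D < 0 ⇒ definite ⇒ every region one sign ⇒ single well

well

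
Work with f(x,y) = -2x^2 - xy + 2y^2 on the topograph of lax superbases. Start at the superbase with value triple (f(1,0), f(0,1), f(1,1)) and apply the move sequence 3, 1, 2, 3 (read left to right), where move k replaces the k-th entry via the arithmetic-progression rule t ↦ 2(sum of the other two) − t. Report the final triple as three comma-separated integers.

start (-2,2,-1) = (f(1,0),f(0,1),f(1,1))
replace slot 3: 2·((-2)+2) − (-1) = 1 → (-2,2,1)
replace slot 1: 2·(2+1) − (-2) = 8 → (8,2,1)
replace slot 2: 2·(8+1) − 2 = 16 → (8,16,1)
replace slot 3: 2·(8+16) − 1 = 47 → (8,16,47)

8,16,47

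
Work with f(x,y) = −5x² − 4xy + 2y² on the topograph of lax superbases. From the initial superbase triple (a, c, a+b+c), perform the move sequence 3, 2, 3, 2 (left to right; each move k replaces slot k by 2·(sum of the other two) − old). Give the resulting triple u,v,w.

start (-5,2,-7) = (f(1,0),f(0,1),f(1,1))
replace slot 3: 2·((-5)+2) − (-7) = 1 → (-5,2,1)
replace slot 2: 2·((-5)+1) − 2 = -10 → (-5,-10,1)
replace slot 3: 2·((-5)+(-10)) − 1 = -31 → (-5,-10,-31)
replace slot 2: 2·((-5)+(-31)) − (-10) = -62 → (-5,-62,-31)

-5,-62,-31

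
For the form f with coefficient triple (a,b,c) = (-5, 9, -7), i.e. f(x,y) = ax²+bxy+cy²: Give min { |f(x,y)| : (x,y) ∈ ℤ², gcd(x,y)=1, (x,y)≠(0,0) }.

translate: b→1 (≡-9 mod 10), so (5,-9,7)→(5,1,3)
flip: (5,1,3)→(3,-1,5)
reduced (well bottom): (3,-1,5) with a≤c, −a<b≤a
well minimum |f| = |-3| = 3 (negative-definite)

3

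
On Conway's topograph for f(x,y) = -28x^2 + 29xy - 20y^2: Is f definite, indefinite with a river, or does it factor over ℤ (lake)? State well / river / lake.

D = b²−4ac = 29² − 4·(-28)·(-20) = -1399
D < 0 ⇒ definite ⇒ every region one sign ⇒ single well

well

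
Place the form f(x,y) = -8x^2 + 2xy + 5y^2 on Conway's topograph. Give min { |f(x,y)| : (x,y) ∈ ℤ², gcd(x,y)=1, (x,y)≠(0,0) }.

descent: ρ → (5,8,-5)  [lands on river]
river: ρ → (-5,12,1)
river: ρ → (1,12,-5)
river: ρ → (-5,8,5)
river: ρ → (5,12,-1)
river: ρ → (-1,12,5)
closes: descent 1, river 6
min |a| on river = 1

1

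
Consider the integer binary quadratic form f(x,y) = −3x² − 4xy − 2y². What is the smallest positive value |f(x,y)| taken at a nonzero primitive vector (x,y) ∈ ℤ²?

translate: b→-2 (≡4 mod 6), so (3,4,2)→(3,-2,1)
flip: (3,-2,1)→(1,2,3)
translate: b→0 (≡2 mod 2), so (1,2,3)→(1,0,2)
reduced (well bottom): (1,0,2) with a≤c, −a<b≤a
well minimum |f| = |-1| = 1 (negative-definite)

1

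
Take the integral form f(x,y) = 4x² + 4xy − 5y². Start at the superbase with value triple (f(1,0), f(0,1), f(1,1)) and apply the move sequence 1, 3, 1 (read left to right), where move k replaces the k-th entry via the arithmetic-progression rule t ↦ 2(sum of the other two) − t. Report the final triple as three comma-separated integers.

start (4,-5,3) = (f(1,0),f(0,1),f(1,1))
replace slot 1: 2·((-5)+3) − 4 = -8 → (-8,-5,3)
replace slot 3: 2·((-8)+(-5)) − 3 = -29 → (-8,-5,-29)
replace slot 1: 2·((-5)+(-29)) − (-8) = -60 → (-60,-5,-29)

-60,-5,-29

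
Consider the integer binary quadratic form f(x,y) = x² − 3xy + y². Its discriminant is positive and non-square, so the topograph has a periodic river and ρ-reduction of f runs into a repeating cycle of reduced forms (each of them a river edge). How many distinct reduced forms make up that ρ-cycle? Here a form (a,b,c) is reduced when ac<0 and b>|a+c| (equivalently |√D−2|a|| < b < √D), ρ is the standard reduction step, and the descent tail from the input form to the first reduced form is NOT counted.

D = 5, ⌊√D⌋ = 2
descent: ρ → (1,1,-1)  [lands on river]
river: ρ → (-1,1,1)
ρ-cycle length = 2 (tail of 1 descent step not counted)

2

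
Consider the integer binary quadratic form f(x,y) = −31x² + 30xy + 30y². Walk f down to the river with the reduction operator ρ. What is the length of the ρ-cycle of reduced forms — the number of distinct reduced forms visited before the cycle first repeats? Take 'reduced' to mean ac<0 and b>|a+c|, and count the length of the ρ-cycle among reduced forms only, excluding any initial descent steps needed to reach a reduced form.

D = 4620, ⌊√D⌋ = 67
river: ρ → (30,30,-31)
river: ρ → (-31,32,29)
river: ρ → (29,26,-34)
river: ρ → (-34,42,21)
river: ρ → (21,42,-34)
river: ρ → (-34,26,29)
river: ρ → (29,32,-31)
river: ρ → (-31,30,30)
ρ-cycle length = 8 (tail of 0 descent steps not counted)

8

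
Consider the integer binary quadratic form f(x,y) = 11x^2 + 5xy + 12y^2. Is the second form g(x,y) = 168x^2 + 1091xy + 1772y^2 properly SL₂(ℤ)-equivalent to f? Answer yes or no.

D₁ = -503, D₂ = -503
f: reduced (well bottom): (11,5,12) with a≤c, −a<b≤a
g: translate: b→83 (≡1091 mod 336), so (168,1091,1772)→(168,83,11)
g: flip: (168,83,11)→(11,-83,168)
g: translate: b→5 (≡-83 mod 22), so (11,-83,168)→(11,5,12)
g: reduced (well bottom): (11,5,12) with a≤c, −a<b≤a
reduced forms (11, 5, 12) vs (11, 5, 12) ⇒ equivalent

yes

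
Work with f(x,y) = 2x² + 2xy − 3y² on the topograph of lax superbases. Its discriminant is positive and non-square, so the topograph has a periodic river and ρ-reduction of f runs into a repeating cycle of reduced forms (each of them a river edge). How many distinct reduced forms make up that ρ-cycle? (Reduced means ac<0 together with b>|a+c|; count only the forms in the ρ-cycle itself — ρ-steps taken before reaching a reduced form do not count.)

D = 28, ⌊√D⌋ = 5
river: ρ → (-3,4,1)
river: ρ → (1,4,-3)
river: ρ → (-3,2,2)
river: ρ → (2,2,-3)
ρ-cycle length = 4 (tail of 0 descent steps not counted)

4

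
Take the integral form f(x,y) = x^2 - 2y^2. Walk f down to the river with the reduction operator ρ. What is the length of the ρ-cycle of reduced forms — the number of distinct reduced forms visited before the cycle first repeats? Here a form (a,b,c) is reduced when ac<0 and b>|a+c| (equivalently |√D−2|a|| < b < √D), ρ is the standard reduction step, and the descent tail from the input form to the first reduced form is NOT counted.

D = 8, ⌊√D⌋ = 2
descent: ρ → (-2,0,1)
descent: ρ → (1,2,-1)  [lands on river]
river: ρ → (-1,2,1)
ρ-cycle length = 2 (tail of 2 descent steps not counted)

2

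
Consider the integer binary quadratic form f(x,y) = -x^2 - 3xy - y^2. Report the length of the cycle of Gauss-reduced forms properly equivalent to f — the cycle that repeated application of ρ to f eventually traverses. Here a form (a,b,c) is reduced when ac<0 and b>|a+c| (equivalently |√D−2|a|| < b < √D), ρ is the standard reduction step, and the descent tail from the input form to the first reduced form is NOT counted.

D = 5, ⌊√D⌋ = 2
descent: ρ → (-1,1,1)  [lands on river]
river: ρ → (1,1,-1)
ρ-cycle length = 2 (tail of 1 descent step not counted)

2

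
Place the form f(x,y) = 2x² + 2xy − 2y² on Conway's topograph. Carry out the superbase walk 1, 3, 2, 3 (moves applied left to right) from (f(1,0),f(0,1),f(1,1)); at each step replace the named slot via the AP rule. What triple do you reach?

start (2,-2,2) = (f(1,0),f(0,1),f(1,1))
replace slot 1: 2·((-2)+2) − 2 = -2 → (-2,-2,2)
replace slot 3: 2·((-2)+(-2)) − 2 = -10 → (-2,-2,-10)
replace slot 2: 2·((-2)+(-10)) − (-2) = -22 → (-2,-22,-10)
replace slot 3: 2·((-2)+(-22)) − (-10) = -38 → (-2,-22,-38)

-2,-22,-38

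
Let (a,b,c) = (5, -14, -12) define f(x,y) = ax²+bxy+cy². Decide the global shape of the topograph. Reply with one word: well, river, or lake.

D = b²−4ac = (-14)² − 4·5·(-12) = 436
D > 0 non-square ⇒ indefinite ⇒ periodic river

river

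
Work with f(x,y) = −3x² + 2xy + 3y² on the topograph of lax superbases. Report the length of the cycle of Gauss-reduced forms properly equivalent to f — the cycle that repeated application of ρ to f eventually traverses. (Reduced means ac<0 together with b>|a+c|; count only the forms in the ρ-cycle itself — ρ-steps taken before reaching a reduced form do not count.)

D = 40, ⌊√D⌋ = 6
river: ρ → (3,4,-2)
river: ρ → (-2,4,3)
river: ρ → (3,2,-3)
river: ρ → (-3,4,2)
river: ρ → (2,4,-3)
river: ρ → (-3,2,3)
ρ-cycle length = 6 (tail of 0 descent steps not counted)

6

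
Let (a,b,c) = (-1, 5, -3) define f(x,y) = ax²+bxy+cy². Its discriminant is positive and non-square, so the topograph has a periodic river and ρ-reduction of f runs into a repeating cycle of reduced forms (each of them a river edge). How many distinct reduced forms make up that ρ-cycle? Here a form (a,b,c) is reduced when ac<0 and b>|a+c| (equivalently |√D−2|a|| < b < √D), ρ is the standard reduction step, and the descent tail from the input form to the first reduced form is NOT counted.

D = 13, ⌊√D⌋ = 3
descent: ρ → (-3,1,1)
descent: ρ → (1,3,-1)  [lands on river]
river: ρ → (-1,3,1)
ρ-cycle length = 2 (tail of 2 descent steps not counted)

2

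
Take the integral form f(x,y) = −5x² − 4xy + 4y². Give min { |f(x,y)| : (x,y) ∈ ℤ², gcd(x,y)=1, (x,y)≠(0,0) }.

descent: ρ → (4,4,-5)  [lands on river]
river: ρ → (-5,6,3)
river: ρ → (3,6,-5)
river: ρ → (-5,4,4)
closes: descent 1, river 4
min |a| on river = 3

3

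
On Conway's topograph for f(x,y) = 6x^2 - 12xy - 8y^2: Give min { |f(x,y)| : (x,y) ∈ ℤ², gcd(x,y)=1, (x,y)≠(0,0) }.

descent: ρ → (-8,12,6)  [lands on river]
river: ρ → (6,12,-8)
river: ρ → (-8,4,10)
river: ρ → (10,16,-2)
river: ρ → (-2,16,10)
river: ρ → (10,4,-8)
closes: descent 1, river 6
min |a| on river = 2

2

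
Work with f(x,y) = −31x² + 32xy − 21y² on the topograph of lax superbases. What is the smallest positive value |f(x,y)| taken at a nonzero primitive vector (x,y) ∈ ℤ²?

translate: b→30 (≡-32 mod 62), so (31,-32,21)→(31,30,20)
flip: (31,30,20)→(20,-30,31)
translate: b→10 (≡-30 mod 40), so (20,-30,31)→(20,10,21)
reduced (well bottom): (20,10,21) with a≤c, −a<b≤a
well minimum |f| = |-20| = 20 (negative-definite)

20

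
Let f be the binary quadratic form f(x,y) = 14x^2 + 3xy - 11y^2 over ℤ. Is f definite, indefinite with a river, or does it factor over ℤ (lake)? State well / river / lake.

D = b²−4ac = 3² − 4·14·(-11) = 625
D = 25² is a perfect square ⇒ form factors over ℤ ⇒ lakes

lake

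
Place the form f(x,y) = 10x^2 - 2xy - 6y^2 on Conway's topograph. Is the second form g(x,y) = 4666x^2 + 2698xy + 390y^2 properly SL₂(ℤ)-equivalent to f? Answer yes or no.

D₁ = 244, D₂ = 244
river cycle of f (length 6): (-6, 14, 2), (2, 14, -6), (-6, 10, 6), (6, 14, -2), (-2, 14, 6), (6, 10, -6)
river cycle of g (length 6): (2, 14, -6), (-6, 10, 6), (6, 14, -2), (-2, 14, 6), (6, 10, -6), (-6, 14, 2)
cycles coincide ⇒ equivalent

yes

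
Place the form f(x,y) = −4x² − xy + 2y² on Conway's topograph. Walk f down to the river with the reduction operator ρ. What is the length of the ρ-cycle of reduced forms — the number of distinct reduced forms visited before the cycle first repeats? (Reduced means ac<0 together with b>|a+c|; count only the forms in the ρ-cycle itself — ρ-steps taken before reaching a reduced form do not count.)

D = 33, ⌊√D⌋ = 5
descent: ρ → (2,5,-1)  [lands on river]
river: ρ → (-1,5,2)
river: ρ → (2,3,-3)
river: ρ → (-3,3,2)
ρ-cycle length = 4 (tail of 1 descent step not counted)

4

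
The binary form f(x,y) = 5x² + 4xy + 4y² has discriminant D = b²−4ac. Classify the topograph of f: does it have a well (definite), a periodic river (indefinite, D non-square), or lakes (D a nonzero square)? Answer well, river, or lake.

D = b²−4ac = 4² − 4·5·4 = -64
D < 0 ⇒ definite ⇒ every region one sign ⇒ single well

well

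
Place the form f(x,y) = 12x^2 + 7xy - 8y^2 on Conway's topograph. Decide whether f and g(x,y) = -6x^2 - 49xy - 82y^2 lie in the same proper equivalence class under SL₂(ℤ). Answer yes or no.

D₁ = 433, D₂ = 433
river cycle of f (length 46): (-8, 9, 11), (11, 13, -6), (-6, 11, 13), (13, 15, -4), (-4, 17, 9), (9, 19, -2), (-2, 17, 18), (18, 19, -1), (-1, 19, 18), (18, 17, -2), … (36 more)
river cycle of g (length 46): (-6, 11, 13), (13, 15, -4), (-4, 17, 9), (9, 19, -2), (-2, 17, 18), (18, 19, -1), (-1, 19, 18), (18, 17, -2), (-2, 19, 9), (9, 17, -4), … (36 more)
cycles coincide ⇒ equivalent

yes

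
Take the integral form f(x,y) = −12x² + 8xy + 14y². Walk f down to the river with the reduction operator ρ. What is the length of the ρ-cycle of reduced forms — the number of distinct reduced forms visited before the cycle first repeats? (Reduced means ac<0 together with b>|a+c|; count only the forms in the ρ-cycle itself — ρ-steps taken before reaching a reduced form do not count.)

D = 736, ⌊√D⌋ = 27
river: ρ → (14,20,-6)
river: ρ → (-6,16,20)
river: ρ → (20,24,-2)
river: ρ → (-2,24,20)
river: ρ → (20,16,-6)
river: ρ → (-6,20,14)
river: ρ → (14,8,-12)
river: ρ → (-12,16,10)
river: ρ → (10,24,-4)
river: ρ → (-4,24,10)
river: ρ → (10,16,-12)
river: ρ → (-12,8,14)
ρ-cycle length = 12 (tail of 0 descent steps not counted)

12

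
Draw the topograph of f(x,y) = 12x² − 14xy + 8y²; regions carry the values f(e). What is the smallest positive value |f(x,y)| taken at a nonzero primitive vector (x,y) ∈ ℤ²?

translate: b→10 (≡-14 mod 24), so (12,-14,8)→(12,10,6)
flip: (12,10,6)→(6,-10,12)
translate: b→2 (≡-10 mod 12), so (6,-10,12)→(6,2,8)
reduced (well bottom): (6,2,8) with a≤c, −a<b≤a
well minimum = a = 6

6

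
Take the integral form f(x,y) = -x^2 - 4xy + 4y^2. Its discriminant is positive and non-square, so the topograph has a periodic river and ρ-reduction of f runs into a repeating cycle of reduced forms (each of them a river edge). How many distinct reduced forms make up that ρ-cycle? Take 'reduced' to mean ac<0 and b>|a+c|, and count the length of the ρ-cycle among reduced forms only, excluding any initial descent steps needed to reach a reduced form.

D = 32, ⌊√D⌋ = 5
descent: ρ → (4,4,-1)  [lands on river]
river: ρ → (-1,4,4)
ρ-cycle length = 2 (tail of 1 descent step not counted)

2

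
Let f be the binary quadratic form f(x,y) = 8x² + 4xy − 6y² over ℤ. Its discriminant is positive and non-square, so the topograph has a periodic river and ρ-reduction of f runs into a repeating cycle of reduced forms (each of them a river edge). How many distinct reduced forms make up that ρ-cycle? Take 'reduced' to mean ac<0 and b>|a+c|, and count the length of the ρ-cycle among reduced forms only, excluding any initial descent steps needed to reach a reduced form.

D = 208, ⌊√D⌋ = 14
river: ρ → (-6,8,6)
river: ρ → (6,4,-8)
river: ρ → (-8,12,2)
river: ρ → (2,12,-8)
river: ρ → (-8,4,6)
river: ρ → (6,8,-6)
river: ρ → (-6,4,8)
river: ρ → (8,12,-2)
river: ρ → (-2,12,8)
river: ρ → (8,4,-6)
ρ-cycle length = 10 (tail of 0 descent steps not counted)

10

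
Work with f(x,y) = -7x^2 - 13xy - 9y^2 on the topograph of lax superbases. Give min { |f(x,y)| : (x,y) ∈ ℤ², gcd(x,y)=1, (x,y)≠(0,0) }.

translate: b→-1 (≡13 mod 14), so (7,13,9)→(7,-1,3)
flip: (7,-1,3)→(3,1,7)
reduced (well bottom): (3,1,7) with a≤c, −a<b≤a
well minimum |f| = |-3| = 3 (negative-definite)

3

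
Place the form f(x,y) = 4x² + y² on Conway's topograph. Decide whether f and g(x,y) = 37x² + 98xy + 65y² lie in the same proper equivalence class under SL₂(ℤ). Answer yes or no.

D₁ = -16, D₂ = -16
f: flip: (4,0,1)→(1,0,4)
f: reduced (well bottom): (1,0,4) with a≤c, −a<b≤a
g: translate: b→24 (≡98 mod 74), so (37,98,65)→(37,24,4)
g: flip: (37,24,4)→(4,-24,37)
g: translate: b→0 (≡-24 mod 8), so (4,-24,37)→(4,0,1)
g: flip: (4,0,1)→(1,0,4)
g: reduced (well bottom): (1,0,4) with a≤c, −a<b≤a
reduced forms (1, 0, 4) vs (1, 0, 4) ⇒ equivalent

yes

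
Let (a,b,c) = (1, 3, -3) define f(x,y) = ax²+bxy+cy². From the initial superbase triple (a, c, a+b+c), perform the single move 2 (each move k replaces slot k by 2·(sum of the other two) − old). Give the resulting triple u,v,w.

start (1,-3,1) = (f(1,0),f(0,1),f(1,1))
replace slot 2: 2·(1+1) − (-3) = 7 → (1,7,1)

1,7,1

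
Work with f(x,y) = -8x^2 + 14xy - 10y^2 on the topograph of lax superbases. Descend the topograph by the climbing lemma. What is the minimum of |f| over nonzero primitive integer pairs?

translate: b→2 (≡-14 mod 16), so (8,-14,10)→(8,2,4)
flip: (8,2,4)→(4,-2,8)
reduced (well bottom): (4,-2,8) with a≤c, −a<b≤a
well minimum |f| = |-4| = 4 (negative-definite)

4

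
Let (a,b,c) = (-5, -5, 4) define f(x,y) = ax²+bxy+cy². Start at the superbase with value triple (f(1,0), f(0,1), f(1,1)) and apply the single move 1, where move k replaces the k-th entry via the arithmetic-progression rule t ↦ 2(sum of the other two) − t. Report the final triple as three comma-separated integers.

start (-5,4,-6) = (f(1,0),f(0,1),f(1,1))
replace slot 1: 2·(4+(-6)) − (-5) = 1 → (1,4,-6)

1,4,-6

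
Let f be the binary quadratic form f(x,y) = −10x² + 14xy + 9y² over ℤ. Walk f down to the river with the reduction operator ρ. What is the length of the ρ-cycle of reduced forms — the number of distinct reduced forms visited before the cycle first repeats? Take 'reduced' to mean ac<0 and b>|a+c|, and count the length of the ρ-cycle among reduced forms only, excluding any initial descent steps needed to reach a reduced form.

D = 556, ⌊√D⌋ = 23
river: ρ → (9,22,-2)
river: ρ → (-2,22,9)
river: ρ → (9,14,-10)
river: ρ → (-10,6,13)
river: ρ → (13,20,-3)
river: ρ → (-3,22,6)
river: ρ → (6,14,-15)
river: ρ → (-15,16,5)
river: ρ → (5,14,-18)
river: ρ → (-18,22,1)
river: ρ → (1,22,-18)
river: ρ → (-18,14,5)
river: ρ → (5,16,-15)
river: ρ → (-15,14,6)
river: ρ → (6,22,-3)
river: ρ → (-3,20,13)
river: ρ → (13,6,-10)
river: ρ → (-10,14,9)
ρ-cycle length = 18 (tail of 0 descent steps not counted)

18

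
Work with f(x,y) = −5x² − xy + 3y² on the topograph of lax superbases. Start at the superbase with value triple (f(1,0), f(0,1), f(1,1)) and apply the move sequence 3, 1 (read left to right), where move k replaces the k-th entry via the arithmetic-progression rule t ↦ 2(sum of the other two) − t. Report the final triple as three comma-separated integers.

start (-5,3,-3) = (f(1,0),f(0,1),f(1,1))
replace slot 3: 2·((-5)+3) − (-3) = -1 → (-5,3,-1)
replace slot 1: 2·(3+(-1)) − (-5) = 9 → (9,3,-1)

9,3,-1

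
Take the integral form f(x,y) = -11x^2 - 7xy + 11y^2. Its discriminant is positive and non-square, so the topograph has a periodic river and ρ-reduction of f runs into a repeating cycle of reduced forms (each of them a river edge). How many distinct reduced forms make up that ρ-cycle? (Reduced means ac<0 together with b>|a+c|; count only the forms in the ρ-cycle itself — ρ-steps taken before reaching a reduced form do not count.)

D = 533, ⌊√D⌋ = 23
descent: ρ → (11,7,-11)  [lands on river]
river: ρ → (-11,15,7)
river: ρ → (7,13,-13)
river: ρ → (-13,13,7)
river: ρ → (7,15,-11)
river: ρ → (-11,7,11)
river: ρ → (11,15,-7)
river: ρ → (-7,13,13)
river: ρ → (13,13,-7)
river: ρ → (-7,15,11)
ρ-cycle length = 10 (tail of 1 descent step not counted)

10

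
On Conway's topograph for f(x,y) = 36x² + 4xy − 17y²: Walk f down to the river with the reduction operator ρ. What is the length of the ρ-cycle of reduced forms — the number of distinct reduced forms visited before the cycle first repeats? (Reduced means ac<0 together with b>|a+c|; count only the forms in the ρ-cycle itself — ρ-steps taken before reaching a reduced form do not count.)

D = 2464, ⌊√D⌋ = 49
descent: ρ → (-17,30,23)  [lands on river]
river: ρ → (23,16,-24)
river: ρ → (-24,32,15)
river: ρ → (15,28,-28)
river: ρ → (-28,28,15)
river: ρ → (15,32,-24)
river: ρ → (-24,16,23)
river: ρ → (23,30,-17)
river: ρ → (-17,38,15)
river: ρ → (15,22,-33)
river: ρ → (-33,44,4)
river: ρ → (4,44,-33)
river: ρ → (-33,22,15)
river: ρ → (15,38,-17)
ρ-cycle length = 14 (tail of 1 descent step not counted)

14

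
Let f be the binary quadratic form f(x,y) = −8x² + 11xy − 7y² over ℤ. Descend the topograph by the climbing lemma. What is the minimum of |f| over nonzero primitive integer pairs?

translate: b→5 (≡-11 mod 16), so (8,-11,7)→(8,5,4)
flip: (8,5,4)→(4,-5,8)
translate: b→3 (≡-5 mod 8), so (4,-5,8)→(4,3,7)
reduced (well bottom): (4,3,7) with a≤c, −a<b≤a
well minimum |f| = |-4| = 4 (negative-definite)

4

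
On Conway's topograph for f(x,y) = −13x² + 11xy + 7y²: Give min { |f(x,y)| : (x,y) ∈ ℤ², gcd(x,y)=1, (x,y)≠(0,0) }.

river: ρ → (7,17,-7)
river: ρ → (-7,11,13)
river: ρ → (13,15,-5)
river: ρ → (-5,15,13)
river: ρ → (13,11,-7)
river: ρ → (-7,17,7)
river: ρ → (7,11,-13)
river: ρ → (-13,15,5)
river: ρ → (5,15,-13)
river: ρ → (-13,11,7)
closes: descent 0, river 10
min |a| on river = 5

5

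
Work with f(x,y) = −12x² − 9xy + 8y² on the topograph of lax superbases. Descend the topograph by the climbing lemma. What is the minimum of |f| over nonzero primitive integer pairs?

descent: ρ → (8,9,-12)  [lands on river]
river: ρ → (-12,15,5)
river: ρ → (5,15,-12)
river: ρ → (-12,9,8)
river: ρ → (8,7,-13)
river: ρ → (-13,19,2)
river: ρ → (2,21,-3)
river: ρ → (-3,21,2)
river: ρ → (2,19,-13)
river: ρ → (-13,7,8)
closes: descent 1, river 10
min |a| on river = 2

2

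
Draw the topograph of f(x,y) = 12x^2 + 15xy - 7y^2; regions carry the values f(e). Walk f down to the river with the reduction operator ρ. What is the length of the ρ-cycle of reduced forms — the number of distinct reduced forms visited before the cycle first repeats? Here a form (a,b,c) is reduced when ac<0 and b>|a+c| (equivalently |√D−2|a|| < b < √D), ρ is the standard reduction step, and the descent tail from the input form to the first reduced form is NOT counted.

D = 561, ⌊√D⌋ = 23
river: ρ → (-7,13,14)
river: ρ → (14,15,-6)
river: ρ → (-6,21,5)
river: ρ → (5,19,-10)
river: ρ → (-10,21,3)
river: ρ → (3,21,-10)
river: ρ → (-10,19,5)
river: ρ → (5,21,-6)
river: ρ → (-6,15,14)
river: ρ → (14,13,-7)
river: ρ → (-7,15,12)
river: ρ → (12,9,-10)
river: ρ → (-10,11,11)
river: ρ → (11,11,-10)
river: ρ → (-10,9,12)
river: ρ → (12,15,-7)
ρ-cycle length = 16 (tail of 0 descent steps not counted)

16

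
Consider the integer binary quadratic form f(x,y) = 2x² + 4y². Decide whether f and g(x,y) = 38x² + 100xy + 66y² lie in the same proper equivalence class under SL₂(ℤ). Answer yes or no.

D₁ = -32, D₂ = -32
f: reduced (well bottom): (2,0,4) with a≤c, −a<b≤a
g: translate: b→24 (≡100 mod 76), so (38,100,66)→(38,24,4)
g: flip: (38,24,4)→(4,-24,38)
g: translate: b→0 (≡-24 mod 8), so (4,-24,38)→(4,0,2)
g: flip: (4,0,2)→(2,0,4)
g: reduced (well bottom): (2,0,4) with a≤c, −a<b≤a
reduced forms (2, 0, 4) vs (2, 0, 4) ⇒ equivalent

yes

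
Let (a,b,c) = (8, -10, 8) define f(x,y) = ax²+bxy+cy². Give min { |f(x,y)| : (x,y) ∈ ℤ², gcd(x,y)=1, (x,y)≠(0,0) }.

translate: b→6 (≡-10 mod 16), so (8,-10,8)→(8,6,6)
flip: (8,6,6)→(6,-6,8)
translate: b→6 (≡-6 mod 12), so (6,-6,8)→(6,6,8)
reduced (well bottom): (6,6,8) with a≤c, −a<b≤a
well minimum = a = 6

6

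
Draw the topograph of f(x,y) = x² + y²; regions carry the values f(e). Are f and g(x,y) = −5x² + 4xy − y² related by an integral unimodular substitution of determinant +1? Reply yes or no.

D₁ = -4, D₂ = -4
f: reduced (well bottom): (1,0,1) with a≤c, −a<b≤a
g is negative-definite; reduce −g:
−g: flip: (5,-4,1)→(1,4,5)
−g: translate: b→0 (≡4 mod 2), so (1,4,5)→(1,0,1)
−g: reduced (well bottom): (1,0,1) with a≤c, −a<b≤a
flip sign back: reduced form of g is (-1,0,-1)
reduced forms (1, 0, 1) vs (-1, 0, -1) ⇒ inequivalent

no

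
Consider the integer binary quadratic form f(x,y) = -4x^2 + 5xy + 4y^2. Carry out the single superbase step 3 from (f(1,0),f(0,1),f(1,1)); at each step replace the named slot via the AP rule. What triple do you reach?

start (-4,4,5) = (f(1,0),f(0,1),f(1,1))
replace slot 3: 2·((-4)+4) − 5 = -5 → (-4,4,-5)

-4,4,-5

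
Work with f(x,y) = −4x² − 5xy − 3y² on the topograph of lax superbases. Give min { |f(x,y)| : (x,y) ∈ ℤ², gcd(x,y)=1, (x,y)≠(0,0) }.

translate: b→-3 (≡5 mod 8), so (4,5,3)→(4,-3,2)
flip: (4,-3,2)→(2,3,4)
translate: b→-1 (≡3 mod 4), so (2,3,4)→(2,-1,3)
reduced (well bottom): (2,-1,3) with a≤c, −a<b≤a
well minimum |f| = |-2| = 2 (negative-definite)

2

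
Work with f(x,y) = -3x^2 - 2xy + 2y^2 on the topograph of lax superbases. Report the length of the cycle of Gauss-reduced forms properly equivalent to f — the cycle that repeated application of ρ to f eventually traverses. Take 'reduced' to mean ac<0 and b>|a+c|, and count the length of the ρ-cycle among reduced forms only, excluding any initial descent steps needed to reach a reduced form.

D = 28, ⌊√D⌋ = 5
descent: ρ → (2,2,-3)  [lands on river]
river: ρ → (-3,4,1)
river: ρ → (1,4,-3)
river: ρ → (-3,2,2)
ρ-cycle length = 4 (tail of 1 descent step not counted)

4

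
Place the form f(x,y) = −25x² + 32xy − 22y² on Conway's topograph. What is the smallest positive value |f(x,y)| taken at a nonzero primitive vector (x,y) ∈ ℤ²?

translate: b→18 (≡-32 mod 50), so (25,-32,22)→(25,18,15)
flip: (25,18,15)→(15,-18,25)
translate: b→12 (≡-18 mod 30), so (15,-18,25)→(15,12,22)
reduced (well bottom): (15,12,22) with a≤c, −a<b≤a
well minimum |f| = |-15| = 15 (negative-definite)

15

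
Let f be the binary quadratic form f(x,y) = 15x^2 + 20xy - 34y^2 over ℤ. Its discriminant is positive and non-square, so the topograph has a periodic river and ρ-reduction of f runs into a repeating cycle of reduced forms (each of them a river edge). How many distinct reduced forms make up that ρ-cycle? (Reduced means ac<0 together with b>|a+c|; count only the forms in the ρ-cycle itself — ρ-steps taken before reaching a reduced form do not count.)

D = 2440, ⌊√D⌋ = 49
river: ρ → (-34,48,1)
river: ρ → (1,48,-34)
river: ρ → (-34,20,15)
river: ρ → (15,40,-14)
river: ρ → (-14,44,9)
river: ρ → (9,46,-9)
river: ρ → (-9,44,14)
river: ρ → (14,40,-15)
river: ρ → (-15,20,34)
river: ρ → (34,48,-1)
river: ρ → (-1,48,34)
river: ρ → (34,20,-15)
river: ρ → (-15,40,14)
river: ρ → (14,44,-9)
river: ρ → (-9,46,9)
river: ρ → (9,44,-14)
river: ρ → (-14,40,15)
river: ρ → (15,20,-34)
ρ-cycle length = 18 (tail of 0 descent steps not counted)

18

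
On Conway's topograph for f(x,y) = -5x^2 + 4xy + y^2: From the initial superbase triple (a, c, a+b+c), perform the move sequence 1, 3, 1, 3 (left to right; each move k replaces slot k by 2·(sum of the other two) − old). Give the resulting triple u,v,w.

start (-5,1,0) = (f(1,0),f(0,1),f(1,1))
replace slot 1: 2·(1+0) − (-5) = 7 → (7,1,0)
replace slot 3: 2·(7+1) − 0 = 16 → (7,1,16)
replace slot 1: 2·(1+16) − 7 = 27 → (27,1,16)
replace slot 3: 2·(27+1) − 16 = 40 → (27,1,40)

27,1,40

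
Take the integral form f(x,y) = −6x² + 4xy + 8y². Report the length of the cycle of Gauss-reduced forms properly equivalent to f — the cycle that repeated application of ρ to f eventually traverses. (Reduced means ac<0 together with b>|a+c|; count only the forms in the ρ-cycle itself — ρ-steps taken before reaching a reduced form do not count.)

D = 208, ⌊√D⌋ = 14
river: ρ → (8,12,-2)
river: ρ → (-2,12,8)
river: ρ → (8,4,-6)
river: ρ → (-6,8,6)
river: ρ → (6,4,-8)
river: ρ → (-8,12,2)
river: ρ → (2,12,-8)
river: ρ → (-8,4,6)
river: ρ → (6,8,-6)
river: ρ → (-6,4,8)
ρ-cycle length = 10 (tail of 0 descent steps not counted)

10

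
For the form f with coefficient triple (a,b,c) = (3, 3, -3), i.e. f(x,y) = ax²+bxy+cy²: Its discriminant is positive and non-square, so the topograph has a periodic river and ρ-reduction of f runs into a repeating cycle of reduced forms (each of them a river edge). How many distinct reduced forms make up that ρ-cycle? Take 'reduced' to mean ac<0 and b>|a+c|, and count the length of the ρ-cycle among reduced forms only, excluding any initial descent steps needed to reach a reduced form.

D = 45, ⌊√D⌋ = 6
river: ρ → (-3,3,3)
river: ρ → (3,3,-3)
ρ-cycle length = 2 (tail of 0 descent steps not counted)

2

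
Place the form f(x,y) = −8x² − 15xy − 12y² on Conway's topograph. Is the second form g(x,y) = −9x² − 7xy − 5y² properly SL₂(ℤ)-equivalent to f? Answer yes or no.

D₁ = -159, D₂ = -131
discriminants differ ⇒ not SL₂(ℤ)-equivalent

no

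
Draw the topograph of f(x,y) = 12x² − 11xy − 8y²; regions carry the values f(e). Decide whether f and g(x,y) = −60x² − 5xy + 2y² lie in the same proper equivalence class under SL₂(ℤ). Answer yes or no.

D₁ = 505, D₂ = 505
river cycle of f (length 8): (-8, 11, 12), (12, 13, -7), (-7, 15, 10), (10, 5, -12), (-12, 19, 3), (3, 17, -18), (-18, 19, 2), (2, 21, -8)
river cycle of g (length 8): (2, 21, -8), (-8, 11, 12), (12, 13, -7), (-7, 15, 10), (10, 5, -12), (-12, 19, 3), (3, 17, -18), (-18, 19, 2)
cycles coincide ⇒ equivalent

yes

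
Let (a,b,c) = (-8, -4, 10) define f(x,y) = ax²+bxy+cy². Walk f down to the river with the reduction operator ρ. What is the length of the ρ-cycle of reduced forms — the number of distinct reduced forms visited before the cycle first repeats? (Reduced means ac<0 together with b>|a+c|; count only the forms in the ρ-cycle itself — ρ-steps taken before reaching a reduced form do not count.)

D = 336, ⌊√D⌋ = 18
descent: ρ → (10,4,-8)  [lands on river]
river: ρ → (-8,12,6)
river: ρ → (6,12,-8)
river: ρ → (-8,4,10)
river: ρ → (10,16,-2)
river: ρ → (-2,16,10)
ρ-cycle length = 6 (tail of 1 descent step not counted)

6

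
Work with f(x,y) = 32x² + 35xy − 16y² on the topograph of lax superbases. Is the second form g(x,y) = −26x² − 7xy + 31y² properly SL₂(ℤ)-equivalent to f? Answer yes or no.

D₁ = 3273, D₂ = 3273
river cycle of f (length 52): (-16, 29, 38), (38, 47, -7), (-7, 51, 24), (24, 45, -13), (-13, 33, 42), (42, 51, -4), (-4, 53, 29), (29, 5, -28), (-28, 51, 6), (6, 57, -1), … (42 more)
river cycle of g (length 52): (31, 7, -26), (-26, 45, 12), (12, 51, -14), (-14, 33, 39), (39, 45, -8), (-8, 51, 21), (21, 33, -26), (-26, 19, 28), (28, 37, -17), (-17, 31, 34), … (42 more)
cycles differ ⇒ inequivalent

no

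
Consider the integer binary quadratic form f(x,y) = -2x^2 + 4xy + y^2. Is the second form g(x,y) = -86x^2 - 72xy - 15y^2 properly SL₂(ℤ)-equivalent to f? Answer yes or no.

D₁ = 24, D₂ = 24
river cycle of f (length 2): (1, 4, -2), (-2, 4, 1)
river cycle of g (length 2): (-2, 4, 1), (1, 4, -2)
cycles coincide ⇒ equivalent

yes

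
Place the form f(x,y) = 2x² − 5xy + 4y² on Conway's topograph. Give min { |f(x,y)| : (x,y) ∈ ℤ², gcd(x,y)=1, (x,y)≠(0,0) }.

translate: b→-1 (≡-5 mod 4), so (2,-5,4)→(2,-1,1)
flip: (2,-1,1)→(1,1,2)
reduced (well bottom): (1,1,2) with a≤c, −a<b≤a
well minimum = a = 1

1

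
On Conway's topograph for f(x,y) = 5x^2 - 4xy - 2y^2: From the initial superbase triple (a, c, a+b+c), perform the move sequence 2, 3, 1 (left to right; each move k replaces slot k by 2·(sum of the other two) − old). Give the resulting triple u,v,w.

start (5,-2,-1) = (f(1,0),f(0,1),f(1,1))
replace slot 2: 2·(5+(-1)) − (-2) = 10 → (5,10,-1)
replace slot 3: 2·(5+10) − (-1) = 31 → (5,10,31)
replace slot 1: 2·(10+31) − 5 = 77 → (77,10,31)

77,10,31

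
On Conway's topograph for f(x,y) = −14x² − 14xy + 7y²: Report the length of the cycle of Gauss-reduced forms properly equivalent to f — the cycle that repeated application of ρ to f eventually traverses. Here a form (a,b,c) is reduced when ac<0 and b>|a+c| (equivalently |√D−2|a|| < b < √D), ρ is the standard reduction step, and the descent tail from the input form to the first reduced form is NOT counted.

D = 588, ⌊√D⌋ = 24
descent: ρ → (7,14,-14)  [lands on river]
river: ρ → (-14,14,7)
ρ-cycle length = 2 (tail of 1 descent step not counted)

2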